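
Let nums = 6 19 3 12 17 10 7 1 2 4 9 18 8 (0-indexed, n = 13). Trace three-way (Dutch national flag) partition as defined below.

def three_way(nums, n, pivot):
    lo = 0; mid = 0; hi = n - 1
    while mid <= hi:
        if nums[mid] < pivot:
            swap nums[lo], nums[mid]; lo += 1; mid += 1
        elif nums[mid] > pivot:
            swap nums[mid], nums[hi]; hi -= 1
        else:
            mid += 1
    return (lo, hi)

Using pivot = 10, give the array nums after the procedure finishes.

lo=0 mid=0 hi=12
6<10: swap(0,0), lo=1 mid=1 ⇒ 6 19 3 12 17 10 7 1 2 4 9 18 8
19>10: swap(1,12), hi=11 ⇒ 6 8 3 12 17 10 7 1 2 4 9 18 19
8<10: swap(1,1), lo=2 mid=2 ⇒ 6 8 3 12 17 10 7 1 2 4 9 18 19
3<10: swap(2,2), lo=3 mid=3 ⇒ 6 8 3 12 17 10 7 1 2 4 9 18 19
12>10: swap(3,11), hi=10 ⇒ 6 8 3 18 17 10 7 1 2 4 9 12 19
18>10: swap(3,10), hi=9 ⇒ 6 8 3 9 17 10 7 1 2 4 18 12 19
9<10: swap(3,3), lo=4 mid=4 ⇒ 6 8 3 9 17 10 7 1 2 4 18 12 19
17>10: swap(4,9), hi=8 ⇒ 6 8 3 9 4 10 7 1 2 17 18 12 19
4<10: swap(4,4), lo=5 mid=5 ⇒ 6 8 3 9 4 10 7 1 2 17 18 12 19
10=10: mid=6
7<10: swap(5,6), lo=6 mid=7 ⇒ 6 8 3 9 4 7 10 1 2 17 18 12 19
1<10: swap(6,7), lo=7 mid=8 ⇒ 6 8 3 9 4 7 1 10 2 17 18 12 19
2<10: swap(7,8), lo=8 mid=9 ⇒ 6 8 3 9 4 7 1 2 10 17 18 12 19
done. lo=8 hi=8; nums=6 8 3 9 4 7 1 2 10 17 18 12 19

6 8 3 9 4 7 1 2 10 17 18 12 19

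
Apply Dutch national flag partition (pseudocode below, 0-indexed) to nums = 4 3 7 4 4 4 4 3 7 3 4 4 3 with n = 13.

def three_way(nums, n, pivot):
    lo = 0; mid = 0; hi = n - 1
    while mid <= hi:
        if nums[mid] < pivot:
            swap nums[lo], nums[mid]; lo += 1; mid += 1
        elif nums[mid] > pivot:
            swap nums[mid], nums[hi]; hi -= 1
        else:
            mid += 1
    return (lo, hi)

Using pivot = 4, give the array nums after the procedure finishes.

pivot = 4; lo=0, mid=0, hi=12
nums[mid]=4=4: mid=1
nums[mid]=3<4: swap nums[0],nums[1]; lo=1,mid=2 → 3 4 7 4 4 4 4 3 7 3 4 4 3
nums[mid]=7>4: swap nums[2],nums[12]; hi=11 → 3 4 3 4 4 4 4 3 7 3 4 4 7
nums[mid]=3<4: swap nums[1],nums[2]; lo=2,mid=3 → 3 3 4 4 4 4 4 3 7 3 4 4 7
nums[mid]=4=4: mid=4
nums[mid]=4=4: mid=5
nums[mid]=4=4: mid=6
nums[mid]=4=4: mid=7
nums[mid]=3<4: swap nums[2],nums[7]; lo=3,mid=8 → 3 3 3 4 4 4 4 4 7 3 4 4 7
nums[mid]=7>4: swap nums[8],nums[11]; hi=10 → 3 3 3 4 4 4 4 4 4 3 4 7 7
nums[mid]=4=4: mid=9
nums[mid]=3<4: swap nums[3],nums[9]; lo=4,mid=10 → 3 3 3 3 4 4 4 4 4 4 4 7 7
nums[mid]=4=4: mid=11
end: lo=4, hi=10; nums = 3 3 3 3 4 4 4 4 4 4 4 7 7

3 3 3 3 4 4 4 4 4 4 4 7 7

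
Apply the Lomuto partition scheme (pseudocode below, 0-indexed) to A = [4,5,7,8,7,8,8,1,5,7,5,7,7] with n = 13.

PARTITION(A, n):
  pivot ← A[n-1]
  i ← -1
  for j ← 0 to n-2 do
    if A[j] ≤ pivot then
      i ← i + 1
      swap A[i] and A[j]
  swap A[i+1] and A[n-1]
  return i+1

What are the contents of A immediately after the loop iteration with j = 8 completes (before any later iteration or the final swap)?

[4,5,7,7,1,5,8,8,8,7,5,7,7]

pivot=7, i=-1
j=0: 4≤7, i=0, swap(0,0) ⇒ [4,5,7,8,7,8,8,1,5,7,5,7,7]
j=1: 5≤7, i=1, swap(1,1) ⇒ [4,5,7,8,7,8,8,1,5,7,5,7,7]
j=2: 7≤7, i=2, swap(2,2) ⇒ [4,5,7,8,7,8,8,1,5,7,5,7,7]
j=3: 8>7, skip
j=4: 7≤7, i=3, swap(3,4) ⇒ [4,5,7,7,8,8,8,1,5,7,5,7,7]
j=5: 8>7, skip
j=6: 8>7, skip
j=7: 1≤7, i=4, swap(4,7) ⇒ [4,5,7,7,1,8,8,8,5,7,5,7,7]
j=8: 5≤7, i=5, swap(5,8) ⇒ [4,5,7,7,1,5,8,8,8,7,5,7,7]
(after j=8) A = [4,5,7,7,1,5,8,8,8,7,5,7,7]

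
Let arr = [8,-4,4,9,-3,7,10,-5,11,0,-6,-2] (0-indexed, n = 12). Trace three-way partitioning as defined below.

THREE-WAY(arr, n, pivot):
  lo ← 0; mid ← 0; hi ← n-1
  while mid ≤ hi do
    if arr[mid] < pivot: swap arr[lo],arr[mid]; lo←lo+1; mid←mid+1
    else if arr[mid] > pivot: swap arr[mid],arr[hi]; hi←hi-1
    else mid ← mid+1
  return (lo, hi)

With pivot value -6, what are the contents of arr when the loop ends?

[-6,4,9,-3,7,10,-5,11,0,-4,-2,8]

lo=0 mid=0 hi=11
8>-6: swap(0,11), hi=10 ⇒ [-2,-4,4,9,-3,7,10,-5,11,0,-6,8]
-2>-6: swap(0,10), hi=9 ⇒ [-6,-4,4,9,-3,7,10,-5,11,0,-2,8]
-6=-6: mid=1
-4>-6: swap(1,9), hi=8 ⇒ [-6,0,4,9,-3,7,10,-5,11,-4,-2,8]
0>-6: swap(1,8), hi=7 ⇒ [-6,11,4,9,-3,7,10,-5,0,-4,-2,8]
11>-6: swap(1,7), hi=6 ⇒ [-6,-5,4,9,-3,7,10,11,0,-4,-2,8]
-5>-6: swap(1,6), hi=5 ⇒ [-6,10,4,9,-3,7,-5,11,0,-4,-2,8]
10>-6: swap(1,5), hi=4 ⇒ [-6,7,4,9,-3,10,-5,11,0,-4,-2,8]
7>-6: swap(1,4), hi=3 ⇒ [-6,-3,4,9,7,10,-5,11,0,-4,-2,8]
-3>-6: swap(1,3), hi=2 ⇒ [-6,9,4,-3,7,10,-5,11,0,-4,-2,8]
9>-6: swap(1,2), hi=1 ⇒ [-6,4,9,-3,7,10,-5,11,0,-4,-2,8]
4>-6: swap(1,1), hi=0 ⇒ [-6,4,9,-3,7,10,-5,11,0,-4,-2,8]
done. lo=0 hi=0; arr=[-6,4,9,-3,7,10,-5,11,0,-4,-2,8]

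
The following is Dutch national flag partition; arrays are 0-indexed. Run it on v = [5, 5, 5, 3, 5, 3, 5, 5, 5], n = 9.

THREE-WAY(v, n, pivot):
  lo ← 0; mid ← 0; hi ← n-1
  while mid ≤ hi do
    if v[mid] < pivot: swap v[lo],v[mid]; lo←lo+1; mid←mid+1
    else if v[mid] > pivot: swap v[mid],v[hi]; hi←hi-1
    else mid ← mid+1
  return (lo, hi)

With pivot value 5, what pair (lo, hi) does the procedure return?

(2, 8)

lo=0 mid=0 hi=8
5=5: mid=1
5=5: mid=2
5=5: mid=3
3<5: swap(0,3), lo=1 mid=4 ⇒ [3, 5, 5, 5, 5, 3, 5, 5, 5]
5=5: mid=5
3<5: swap(1,5), lo=2 mid=6 ⇒ [3, 3, 5, 5, 5, 5, 5, 5, 5]
5=5: mid=7
5=5: mid=8
5=5: mid=9
done. lo=2 hi=8; v=[3, 3, 5, 5, 5, 5, 5, 5, 5]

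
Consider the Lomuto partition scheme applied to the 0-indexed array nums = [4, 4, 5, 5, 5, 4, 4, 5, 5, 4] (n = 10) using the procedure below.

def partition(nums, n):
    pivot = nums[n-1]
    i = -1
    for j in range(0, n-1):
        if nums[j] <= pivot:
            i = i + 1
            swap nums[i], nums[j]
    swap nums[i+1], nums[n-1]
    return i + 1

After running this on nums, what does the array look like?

pivot=4, i=-1
j=0: 4≤4, i=0, swap(0,0) ⇒ [4, 4, 5, 5, 5, 4, 4, 5, 5, 4]
j=1: 4≤4, i=1, swap(1,1) ⇒ [4, 4, 5, 5, 5, 4, 4, 5, 5, 4]
j=2: 5>4, skip
j=3: 5>4, skip
j=4: 5>4, skip
j=5: 4≤4, i=2, swap(2,5) ⇒ [4, 4, 4, 5, 5, 5, 4, 5, 5, 4]
j=6: 4≤4, i=3, swap(3,6) ⇒ [4, 4, 4, 4, 5, 5, 5, 5, 5, 4]
j=7: 5>4, skip
j=8: 5>4, skip
swap(4,9) ⇒ [4, 4, 4, 4, 4, 5, 5, 5, 5, 5]; return 4

[4, 4, 4, 4, 4, 5, 5, 5, 5, 5]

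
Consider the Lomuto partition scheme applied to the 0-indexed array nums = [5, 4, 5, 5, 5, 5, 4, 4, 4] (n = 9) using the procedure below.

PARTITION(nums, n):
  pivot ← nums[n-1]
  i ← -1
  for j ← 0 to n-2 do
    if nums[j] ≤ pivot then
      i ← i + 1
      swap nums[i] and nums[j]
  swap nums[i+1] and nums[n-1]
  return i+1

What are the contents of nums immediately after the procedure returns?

[4, 4, 4, 4, 5, 5, 5, 5, 5]

pivot = nums[8] = 4; i = -1
j=0: nums[0]=5 > 4 → no swap
j=1: nums[1]=4 ≤ 4 → i=0, swap nums[0],nums[1] → [4, 5, 5, 5, 5, 5, 4, 4, 4]
j=2: nums[2]=5 > 4 → no swap
j=3: nums[3]=5 > 4 → no swap
j=4: nums[4]=5 > 4 → no swap
j=5: nums[5]=5 > 4 → no swap
j=6: nums[6]=4 ≤ 4 → i=1, swap nums[1],nums[6] → [4, 4, 5, 5, 5, 5, 5, 4, 4]
j=7: nums[7]=4 ≤ 4 → i=2, swap nums[2],nums[7] → [4, 4, 4, 5, 5, 5, 5, 5, 4]
final swap nums[3],nums[8] → [4, 4, 4, 4, 5, 5, 5, 5, 5]; return 3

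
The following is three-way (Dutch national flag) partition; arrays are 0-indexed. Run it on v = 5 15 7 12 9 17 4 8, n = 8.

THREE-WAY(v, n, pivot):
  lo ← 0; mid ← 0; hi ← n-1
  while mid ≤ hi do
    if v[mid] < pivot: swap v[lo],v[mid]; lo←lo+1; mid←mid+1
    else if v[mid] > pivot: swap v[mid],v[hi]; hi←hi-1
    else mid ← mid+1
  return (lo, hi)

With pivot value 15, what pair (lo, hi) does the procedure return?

(6, 6)

lo=0 mid=0 hi=7
5<15: swap(0,0), lo=1 mid=1 ⇒ 5 15 7 12 9 17 4 8
15=15: mid=2
7<15: swap(1,2), lo=2 mid=3 ⇒ 5 7 15 12 9 17 4 8
12<15: swap(2,3), lo=3 mid=4 ⇒ 5 7 12 15 9 17 4 8
9<15: swap(3,4), lo=4 mid=5 ⇒ 5 7 12 9 15 17 4 8
17>15: swap(5,7), hi=6 ⇒ 5 7 12 9 15 8 4 17
8<15: swap(4,5), lo=5 mid=6 ⇒ 5 7 12 9 8 15 4 17
4<15: swap(5,6), lo=6 mid=7 ⇒ 5 7 12 9 8 4 15 17
done. lo=6 hi=6; v=5 7 12 9 8 4 15 17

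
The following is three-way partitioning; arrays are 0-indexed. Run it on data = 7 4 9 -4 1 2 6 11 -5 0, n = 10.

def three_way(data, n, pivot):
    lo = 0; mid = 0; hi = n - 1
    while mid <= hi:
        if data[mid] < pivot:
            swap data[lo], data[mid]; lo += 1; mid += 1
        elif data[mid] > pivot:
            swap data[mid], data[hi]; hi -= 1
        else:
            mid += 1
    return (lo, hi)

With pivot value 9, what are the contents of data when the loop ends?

7 4 -4 1 2 6 0 -5 9 11

pivot = 9; lo=0, mid=0, hi=9
data[mid]=7<9: swap data[0],data[0]; lo=1,mid=1 → 7 4 9 -4 1 2 6 11 -5 0
data[mid]=4<9: swap data[1],data[1]; lo=2,mid=2 → 7 4 9 -4 1 2 6 11 -5 0
data[mid]=9=9: mid=3
data[mid]=-4<9: swap data[2],data[3]; lo=3,mid=4 → 7 4 -4 9 1 2 6 11 -5 0
data[mid]=1<9: swap data[3],data[4]; lo=4,mid=5 → 7 4 -4 1 9 2 6 11 -5 0
data[mid]=2<9: swap data[4],data[5]; lo=5,mid=6 → 7 4 -4 1 2 9 6 11 -5 0
data[mid]=6<9: swap data[5],data[6]; lo=6,mid=7 → 7 4 -4 1 2 6 9 11 -5 0
data[mid]=11>9: swap data[7],data[9]; hi=8 → 7 4 -4 1 2 6 9 0 -5 11
data[mid]=0<9: swap data[6],data[7]; lo=7,mid=8 → 7 4 -4 1 2 6 0 9 -5 11
data[mid]=-5<9: swap data[7],data[8]; lo=8,mid=9 → 7 4 -4 1 2 6 0 -5 9 11
end: lo=8, hi=8; data = 7 4 -4 1 2 6 0 -5 9 11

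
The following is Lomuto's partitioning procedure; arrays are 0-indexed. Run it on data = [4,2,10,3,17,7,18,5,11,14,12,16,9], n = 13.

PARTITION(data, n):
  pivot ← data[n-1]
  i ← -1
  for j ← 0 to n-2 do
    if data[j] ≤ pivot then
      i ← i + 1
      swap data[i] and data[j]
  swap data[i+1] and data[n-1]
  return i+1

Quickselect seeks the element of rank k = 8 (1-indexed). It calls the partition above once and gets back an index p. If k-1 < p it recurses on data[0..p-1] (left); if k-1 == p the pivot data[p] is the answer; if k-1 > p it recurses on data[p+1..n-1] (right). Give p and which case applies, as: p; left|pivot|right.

5; right

pivot = data[12] = 9; i = -1
j=0: data[0]=4 ≤ 9 → i=0, swap data[0],data[0] (no change) → [4,2,10,3,17,7,18,5,11,14,12,16,9]
j=1: data[1]=2 ≤ 9 → i=1, swap data[1],data[1] (no change) → [4,2,10,3,17,7,18,5,11,14,12,16,9]
j=2: data[2]=10 > 9 → no swap
j=3: data[3]=3 ≤ 9 → i=2, swap data[2],data[3] → [4,2,3,10,17,7,18,5,11,14,12,16,9]
j=4: data[4]=17 > 9 → no swap
j=5: data[5]=7 ≤ 9 → i=3, swap data[3],data[5] → [4,2,3,7,17,10,18,5,11,14,12,16,9]
j=6: data[6]=18 > 9 → no swap
j=7: data[7]=5 ≤ 9 → i=4, swap data[4],data[7] → [4,2,3,7,5,10,18,17,11,14,12,16,9]
j=8: data[8]=11 > 9 → no swap
j=9: data[9]=14 > 9 → no swap
j=10: data[10]=12 > 9 → no swap
j=11: data[11]=16 > 9 → no swap
final swap data[5],data[12] → [4,2,3,7,5,9,18,17,11,14,12,16,10]; return 5
p = 5; k-1 = 7 > 5 ⇒ right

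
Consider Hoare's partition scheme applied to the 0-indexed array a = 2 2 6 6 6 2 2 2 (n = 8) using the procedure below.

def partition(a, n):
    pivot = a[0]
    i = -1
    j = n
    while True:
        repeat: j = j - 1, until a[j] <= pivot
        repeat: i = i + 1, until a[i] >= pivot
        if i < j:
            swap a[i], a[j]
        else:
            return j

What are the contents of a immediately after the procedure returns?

pivot = a[0] = 2; i = -1, j = 8
j→7 (a[7]=2≤2), i→0 (a[0]=2≥2); i<j, swap → 2 2 6 6 6 2 2 2
j→6 (a[6]=2≤2), i→1 (a[1]=2≥2); i<j, swap → 2 2 6 6 6 2 2 2
j→5 (a[5]=2≤2), i→2 (a[2]=6≥2); i<j, swap → 2 2 2 6 6 6 2 2
j→2, i→3; i≥j, return j=2. a = 2 2 2 6 6 6 2 2

2 2 2 6 6 6 2 2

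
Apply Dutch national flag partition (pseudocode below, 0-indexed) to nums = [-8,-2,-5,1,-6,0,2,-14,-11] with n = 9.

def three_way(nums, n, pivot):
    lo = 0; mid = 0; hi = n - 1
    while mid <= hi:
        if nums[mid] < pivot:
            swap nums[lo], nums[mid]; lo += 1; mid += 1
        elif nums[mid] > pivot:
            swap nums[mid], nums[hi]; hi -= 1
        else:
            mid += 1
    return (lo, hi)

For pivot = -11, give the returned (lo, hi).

pivot = -11; lo=0, mid=0, hi=8
nums[mid]=-8>-11: swap nums[0],nums[8]; hi=7 → [-11,-2,-5,1,-6,0,2,-14,-8]
nums[mid]=-11=-11: mid=1
nums[mid]=-2>-11: swap nums[1],nums[7]; hi=6 → [-11,-14,-5,1,-6,0,2,-2,-8]
nums[mid]=-14<-11: swap nums[0],nums[1]; lo=1,mid=2 → [-14,-11,-5,1,-6,0,2,-2,-8]
nums[mid]=-5>-11: swap nums[2],nums[6]; hi=5 → [-14,-11,2,1,-6,0,-5,-2,-8]
nums[mid]=2>-11: swap nums[2],nums[5]; hi=4 → [-14,-11,0,1,-6,2,-5,-2,-8]
nums[mid]=0>-11: swap nums[2],nums[4]; hi=3 → [-14,-11,-6,1,0,2,-5,-2,-8]
nums[mid]=-6>-11: swap nums[2],nums[3]; hi=2 → [-14,-11,1,-6,0,2,-5,-2,-8]
nums[mid]=1>-11: swap nums[2],nums[2]; hi=1 → [-14,-11,1,-6,0,2,-5,-2,-8]
end: lo=1, hi=1; nums = [-14,-11,1,-6,0,2,-5,-2,-8]

(1, 1)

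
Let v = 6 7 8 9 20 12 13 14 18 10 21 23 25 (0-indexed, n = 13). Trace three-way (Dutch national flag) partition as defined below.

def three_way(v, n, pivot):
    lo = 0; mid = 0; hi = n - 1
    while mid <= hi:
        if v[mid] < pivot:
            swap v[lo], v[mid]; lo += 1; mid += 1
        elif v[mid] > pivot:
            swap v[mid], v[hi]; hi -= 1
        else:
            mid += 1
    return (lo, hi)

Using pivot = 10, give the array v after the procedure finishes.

pivot = 10; lo=0, mid=0, hi=12
v[mid]=6<10: swap v[0],v[0]; lo=1,mid=1 → 6 7 8 9 20 12 13 14 18 10 21 23 25
v[mid]=7<10: swap v[1],v[1]; lo=2,mid=2 → 6 7 8 9 20 12 13 14 18 10 21 23 25
v[mid]=8<10: swap v[2],v[2]; lo=3,mid=3 → 6 7 8 9 20 12 13 14 18 10 21 23 25
v[mid]=9<10: swap v[3],v[3]; lo=4,mid=4 → 6 7 8 9 20 12 13 14 18 10 21 23 25
v[mid]=20>10: swap v[4],v[12]; hi=11 → 6 7 8 9 25 12 13 14 18 10 21 23 20
v[mid]=25>10: swap v[4],v[11]; hi=10 → 6 7 8 9 23 12 13 14 18 10 21 25 20
v[mid]=23>10: swap v[4],v[10]; hi=9 → 6 7 8 9 21 12 13 14 18 10 23 25 20
v[mid]=21>10: swap v[4],v[9]; hi=8 → 6 7 8 9 10 12 13 14 18 21 23 25 20
v[mid]=10=10: mid=5
v[mid]=12>10: swap v[5],v[8]; hi=7 → 6 7 8 9 10 18 13 14 12 21 23 25 20
v[mid]=18>10: swap v[5],v[7]; hi=6 → 6 7 8 9 10 14 13 18 12 21 23 25 20
v[mid]=14>10: swap v[5],v[6]; hi=5 → 6 7 8 9 10 13 14 18 12 21 23 25 20
v[mid]=13>10: swap v[5],v[5]; hi=4 → 6 7 8 9 10 13 14 18 12 21 23 25 20
end: lo=4, hi=4; v = 6 7 8 9 10 13 14 18 12 21 23 25 20

6 7 8 9 10 13 14 18 12 21 23 25 20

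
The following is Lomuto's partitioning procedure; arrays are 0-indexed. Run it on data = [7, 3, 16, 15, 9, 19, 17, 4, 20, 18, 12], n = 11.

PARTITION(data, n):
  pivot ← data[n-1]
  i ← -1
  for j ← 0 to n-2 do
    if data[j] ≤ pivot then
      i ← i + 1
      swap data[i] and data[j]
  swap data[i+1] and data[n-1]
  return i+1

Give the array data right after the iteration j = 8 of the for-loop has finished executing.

pivot=12, i=-1
j=0: 7≤12, i=0, swap(0,0) ⇒ [7, 3, 16, 15, 9, 19, 17, 4, 20, 18, 12]
j=1: 3≤12, i=1, swap(1,1) ⇒ [7, 3, 16, 15, 9, 19, 17, 4, 20, 18, 12]
j=2: 16>12, skip
j=3: 15>12, skip
j=4: 9≤12, i=2, swap(2,4) ⇒ [7, 3, 9, 15, 16, 19, 17, 4, 20, 18, 12]
j=5: 19>12, skip
j=6: 17>12, skip
j=7: 4≤12, i=3, swap(3,7) ⇒ [7, 3, 9, 4, 16, 19, 17, 15, 20, 18, 12]
j=8: 20>12, skip
(after j=8) data = [7, 3, 9, 4, 16, 19, 17, 15, 20, 18, 12]

[7, 3, 9, 4, 16, 19, 17, 15, 20, 18, 12]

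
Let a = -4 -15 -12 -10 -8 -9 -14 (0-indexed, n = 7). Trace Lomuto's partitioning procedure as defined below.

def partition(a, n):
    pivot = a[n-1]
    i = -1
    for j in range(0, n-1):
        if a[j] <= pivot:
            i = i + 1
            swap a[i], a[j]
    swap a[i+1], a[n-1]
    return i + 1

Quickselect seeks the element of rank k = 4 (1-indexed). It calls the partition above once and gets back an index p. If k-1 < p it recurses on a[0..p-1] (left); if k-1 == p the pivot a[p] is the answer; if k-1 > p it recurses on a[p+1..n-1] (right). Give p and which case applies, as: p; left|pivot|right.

pivot = a[6] = -14; i = -1
j=0: a[0]=-4 > -14 → no swap
j=1: a[1]=-15 ≤ -14 → i=0, swap a[0],a[1] → -15 -4 -12 -10 -8 -9 -14
j=2: a[2]=-12 > -14 → no swap
j=3: a[3]=-10 > -14 → no swap
j=4: a[4]=-8 > -14 → no swap
j=5: a[5]=-9 > -14 → no swap
final swap a[1],a[6] → -15 -14 -12 -10 -8 -9 -4; return 1
p = 1; k-1 = 3 > 1 ⇒ right

1; right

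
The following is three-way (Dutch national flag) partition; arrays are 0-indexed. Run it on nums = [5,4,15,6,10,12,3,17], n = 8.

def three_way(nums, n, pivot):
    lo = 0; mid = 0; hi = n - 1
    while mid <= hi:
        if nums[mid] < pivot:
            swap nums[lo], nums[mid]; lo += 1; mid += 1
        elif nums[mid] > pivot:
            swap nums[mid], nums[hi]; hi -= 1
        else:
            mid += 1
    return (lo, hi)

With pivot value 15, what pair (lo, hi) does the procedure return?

lo=0 mid=0 hi=7
5<15: swap(0,0), lo=1 mid=1 ⇒ [5,4,15,6,10,12,3,17]
4<15: swap(1,1), lo=2 mid=2 ⇒ [5,4,15,6,10,12,3,17]
15=15: mid=3
6<15: swap(2,3), lo=3 mid=4 ⇒ [5,4,6,15,10,12,3,17]
10<15: swap(3,4), lo=4 mid=5 ⇒ [5,4,6,10,15,12,3,17]
12<15: swap(4,5), lo=5 mid=6 ⇒ [5,4,6,10,12,15,3,17]
3<15: swap(5,6), lo=6 mid=7 ⇒ [5,4,6,10,12,3,15,17]
17>15: swap(7,7), hi=6 ⇒ [5,4,6,10,12,3,15,17]
done. lo=6 hi=6; nums=[5,4,6,10,12,3,15,17]

(6, 6)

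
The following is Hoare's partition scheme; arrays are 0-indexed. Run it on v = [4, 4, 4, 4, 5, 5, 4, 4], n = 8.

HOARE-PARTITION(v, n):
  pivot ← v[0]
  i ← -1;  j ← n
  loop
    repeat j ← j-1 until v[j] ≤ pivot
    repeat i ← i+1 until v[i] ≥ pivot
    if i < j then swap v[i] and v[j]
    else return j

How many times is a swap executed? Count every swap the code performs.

pivot = v[0] = 4; i = -1, j = 8
j→7 (v[7]=4≤4), i→0 (v[0]=4≥4); i<j, swap → [4, 4, 4, 4, 5, 5, 4, 4]
j→6 (v[6]=4≤4), i→1 (v[1]=4≥4); i<j, swap → [4, 4, 4, 4, 5, 5, 4, 4]
j→3 (v[3]=4≤4), i→2 (v[2]=4≥4); i<j, swap → [4, 4, 4, 4, 5, 5, 4, 4]
j→2, i→3; i≥j, return j=2. v = [4, 4, 4, 4, 5, 5, 4, 4]

3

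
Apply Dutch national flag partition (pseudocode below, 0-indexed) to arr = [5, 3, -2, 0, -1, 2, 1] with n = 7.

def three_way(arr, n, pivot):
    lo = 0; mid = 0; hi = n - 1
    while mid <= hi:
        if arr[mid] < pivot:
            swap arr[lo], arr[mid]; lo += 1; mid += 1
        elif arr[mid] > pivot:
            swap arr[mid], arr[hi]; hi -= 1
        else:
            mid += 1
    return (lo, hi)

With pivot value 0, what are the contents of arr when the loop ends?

[-1, -2, 0, 3, 2, 1, 5]

lo=0 mid=0 hi=6
5>0: swap(0,6), hi=5 ⇒ [1, 3, -2, 0, -1, 2, 5]
1>0: swap(0,5), hi=4 ⇒ [2, 3, -2, 0, -1, 1, 5]
2>0: swap(0,4), hi=3 ⇒ [-1, 3, -2, 0, 2, 1, 5]
-1<0: swap(0,0), lo=1 mid=1 ⇒ [-1, 3, -2, 0, 2, 1, 5]
3>0: swap(1,3), hi=2 ⇒ [-1, 0, -2, 3, 2, 1, 5]
0=0: mid=2
-2<0: swap(1,2), lo=2 mid=3 ⇒ [-1, -2, 0, 3, 2, 1, 5]
done. lo=2 hi=2; arr=[-1, -2, 0, 3, 2, 1, 5]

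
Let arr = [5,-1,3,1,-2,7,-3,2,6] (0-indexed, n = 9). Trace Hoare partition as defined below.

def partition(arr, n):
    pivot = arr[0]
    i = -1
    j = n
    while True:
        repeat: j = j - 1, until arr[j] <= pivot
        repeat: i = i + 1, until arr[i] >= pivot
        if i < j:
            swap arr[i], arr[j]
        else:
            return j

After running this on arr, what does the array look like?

[2,-1,3,1,-2,-3,7,5,6]

pivot=5
j stops at 7 (2), i stops at 0 (5); swap ⇒ [2,-1,3,1,-2,7,-3,5,6]
j stops at 6 (-3), i stops at 5 (7); swap ⇒ [2,-1,3,1,-2,-3,7,5,6]
j stops at 5, i stops at 6; i≥j ⇒ return 5. arr=[2,-1,3,1,-2,-3,7,5,6]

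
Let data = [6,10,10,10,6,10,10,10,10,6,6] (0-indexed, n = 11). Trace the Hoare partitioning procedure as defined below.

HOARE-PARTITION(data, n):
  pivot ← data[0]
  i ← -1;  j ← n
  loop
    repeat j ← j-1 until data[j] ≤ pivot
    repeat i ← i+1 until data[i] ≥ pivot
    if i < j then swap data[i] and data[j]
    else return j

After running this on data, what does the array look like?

pivot=6
j stops at 10 (6), i stops at 0 (6); swap ⇒ [6,10,10,10,6,10,10,10,10,6,6]
j stops at 9 (6), i stops at 1 (10); swap ⇒ [6,6,10,10,6,10,10,10,10,10,6]
j stops at 4 (6), i stops at 2 (10); swap ⇒ [6,6,6,10,10,10,10,10,10,10,6]
j stops at 2, i stops at 3; i≥j ⇒ return 2. data=[6,6,6,10,10,10,10,10,10,10,6]

[6,6,6,10,10,10,10,10,10,10,6]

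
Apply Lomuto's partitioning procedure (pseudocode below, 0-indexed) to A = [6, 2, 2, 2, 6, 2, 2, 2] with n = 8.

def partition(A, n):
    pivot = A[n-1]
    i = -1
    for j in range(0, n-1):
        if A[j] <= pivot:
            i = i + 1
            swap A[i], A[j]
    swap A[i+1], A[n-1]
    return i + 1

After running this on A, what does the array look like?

pivot = A[7] = 2; i = -1
j=0: A[0]=6 > 2 → no swap
j=1: A[1]=2 ≤ 2 → i=0, swap A[0],A[1] → [2, 6, 2, 2, 6, 2, 2, 2]
j=2: A[2]=2 ≤ 2 → i=1, swap A[1],A[2] → [2, 2, 6, 2, 6, 2, 2, 2]
j=3: A[3]=2 ≤ 2 → i=2, swap A[2],A[3] → [2, 2, 2, 6, 6, 2, 2, 2]
j=4: A[4]=6 > 2 → no swap
j=5: A[5]=2 ≤ 2 → i=3, swap A[3],A[5] → [2, 2, 2, 2, 6, 6, 2, 2]
j=6: A[6]=2 ≤ 2 → i=4, swap A[4],A[6] → [2, 2, 2, 2, 2, 6, 6, 2]
final swap A[5],A[7] → [2, 2, 2, 2, 2, 2, 6, 6]; return 5

[2, 2, 2, 2, 2, 2, 6, 6]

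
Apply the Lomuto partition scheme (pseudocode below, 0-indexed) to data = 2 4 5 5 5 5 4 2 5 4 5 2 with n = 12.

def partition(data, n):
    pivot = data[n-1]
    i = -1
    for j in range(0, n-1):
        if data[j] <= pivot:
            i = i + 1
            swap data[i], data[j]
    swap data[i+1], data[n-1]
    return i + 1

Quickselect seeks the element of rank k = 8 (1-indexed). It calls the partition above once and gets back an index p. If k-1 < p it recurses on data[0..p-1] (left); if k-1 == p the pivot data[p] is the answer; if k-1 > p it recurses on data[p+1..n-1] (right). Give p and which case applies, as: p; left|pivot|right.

2; right

pivot = data[11] = 2; i = -1
j=0: data[0]=2 ≤ 2 → i=0, swap data[0],data[0] (no change) → 2 4 5 5 5 5 4 2 5 4 5 2
j=1: data[1]=4 > 2 → no swap
j=2: data[2]=5 > 2 → no swap
j=3: data[3]=5 > 2 → no swap
j=4: data[4]=5 > 2 → no swap
j=5: data[5]=5 > 2 → no swap
j=6: data[6]=4 > 2 → no swap
j=7: data[7]=2 ≤ 2 → i=1, swap data[1],data[7] → 2 2 5 5 5 5 4 4 5 4 5 2
j=8: data[8]=5 > 2 → no swap
j=9: data[9]=4 > 2 → no swap
j=10: data[10]=5 > 2 → no swap
final swap data[2],data[11] → 2 2 2 5 5 5 4 4 5 4 5 5; return 2
p = 2; k-1 = 7 > 2 ⇒ right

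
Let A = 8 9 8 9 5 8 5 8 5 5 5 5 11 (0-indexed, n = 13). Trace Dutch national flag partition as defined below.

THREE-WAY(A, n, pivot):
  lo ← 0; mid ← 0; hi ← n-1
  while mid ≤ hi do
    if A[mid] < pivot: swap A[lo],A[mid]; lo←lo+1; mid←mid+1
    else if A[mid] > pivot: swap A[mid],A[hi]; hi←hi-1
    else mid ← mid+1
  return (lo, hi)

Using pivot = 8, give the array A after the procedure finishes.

5 5 5 5 5 5 8 8 8 8 9 11 9

lo=0 mid=0 hi=12
8=8: mid=1
9>8: swap(1,12), hi=11 ⇒ 8 11 8 9 5 8 5 8 5 5 5 5 9
11>8: swap(1,11), hi=10 ⇒ 8 5 8 9 5 8 5 8 5 5 5 11 9
5<8: swap(0,1), lo=1 mid=2 ⇒ 5 8 8 9 5 8 5 8 5 5 5 11 9
8=8: mid=3
9>8: swap(3,10), hi=9 ⇒ 5 8 8 5 5 8 5 8 5 5 9 11 9
5<8: swap(1,3), lo=2 mid=4 ⇒ 5 5 8 8 5 8 5 8 5 5 9 11 9
5<8: swap(2,4), lo=3 mid=5 ⇒ 5 5 5 8 8 8 5 8 5 5 9 11 9
8=8: mid=6
5<8: swap(3,6), lo=4 mid=7 ⇒ 5 5 5 5 8 8 8 8 5 5 9 11 9
8=8: mid=8
5<8: swap(4,8), lo=5 mid=9 ⇒ 5 5 5 5 5 8 8 8 8 5 9 11 9
5<8: swap(5,9), lo=6 mid=10 ⇒ 5 5 5 5 5 5 8 8 8 8 9 11 9
done. lo=6 hi=9; A=5 5 5 5 5 5 8 8 8 8 9 11 9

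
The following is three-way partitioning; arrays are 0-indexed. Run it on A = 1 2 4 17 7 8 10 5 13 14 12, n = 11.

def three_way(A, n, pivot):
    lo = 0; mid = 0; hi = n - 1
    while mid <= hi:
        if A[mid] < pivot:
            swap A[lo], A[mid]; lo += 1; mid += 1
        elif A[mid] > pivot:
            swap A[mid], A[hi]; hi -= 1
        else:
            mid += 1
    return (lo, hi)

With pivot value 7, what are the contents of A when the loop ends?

1 2 4 5 7 10 8 13 14 12 17

lo=0 mid=0 hi=10
1<7: swap(0,0), lo=1 mid=1 ⇒ 1 2 4 17 7 8 10 5 13 14 12
2<7: swap(1,1), lo=2 mid=2 ⇒ 1 2 4 17 7 8 10 5 13 14 12
4<7: swap(2,2), lo=3 mid=3 ⇒ 1 2 4 17 7 8 10 5 13 14 12
17>7: swap(3,10), hi=9 ⇒ 1 2 4 12 7 8 10 5 13 14 17
12>7: swap(3,9), hi=8 ⇒ 1 2 4 14 7 8 10 5 13 12 17
14>7: swap(3,8), hi=7 ⇒ 1 2 4 13 7 8 10 5 14 12 17
13>7: swap(3,7), hi=6 ⇒ 1 2 4 5 7 8 10 13 14 12 17
5<7: swap(3,3), lo=4 mid=4 ⇒ 1 2 4 5 7 8 10 13 14 12 17
7=7: mid=5
8>7: swap(5,6), hi=5 ⇒ 1 2 4 5 7 10 8 13 14 12 17
10>7: swap(5,5), hi=4 ⇒ 1 2 4 5 7 10 8 13 14 12 17
done. lo=4 hi=4; A=1 2 4 5 7 10 8 13 14 12 17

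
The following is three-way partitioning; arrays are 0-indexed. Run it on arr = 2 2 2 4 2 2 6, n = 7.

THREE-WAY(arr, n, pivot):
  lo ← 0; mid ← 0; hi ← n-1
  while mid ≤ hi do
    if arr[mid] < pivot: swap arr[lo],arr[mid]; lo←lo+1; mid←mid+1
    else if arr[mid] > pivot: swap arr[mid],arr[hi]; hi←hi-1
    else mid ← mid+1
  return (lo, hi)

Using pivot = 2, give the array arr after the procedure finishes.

2 2 2 2 2 6 4

pivot = 2; lo=0, mid=0, hi=6
arr[mid]=2=2: mid=1
arr[mid]=2=2: mid=2
arr[mid]=2=2: mid=3
arr[mid]=4>2: swap arr[3],arr[6]; hi=5 → 2 2 2 6 2 2 4
arr[mid]=6>2: swap arr[3],arr[5]; hi=4 → 2 2 2 2 2 6 4
arr[mid]=2=2: mid=4
arr[mid]=2=2: mid=5
end: lo=0, hi=4; arr = 2 2 2 2 2 6 4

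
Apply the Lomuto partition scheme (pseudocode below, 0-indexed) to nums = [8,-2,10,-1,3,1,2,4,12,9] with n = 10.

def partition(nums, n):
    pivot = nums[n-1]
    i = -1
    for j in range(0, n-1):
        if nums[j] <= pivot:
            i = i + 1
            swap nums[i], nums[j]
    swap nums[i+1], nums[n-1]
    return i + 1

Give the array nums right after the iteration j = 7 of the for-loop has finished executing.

[8,-2,-1,3,1,2,4,10,12,9]

pivot=9, i=-1
j=0: 8≤9, i=0, swap(0,0) ⇒ [8,-2,10,-1,3,1,2,4,12,9]
j=1: -2≤9, i=1, swap(1,1) ⇒ [8,-2,10,-1,3,1,2,4,12,9]
j=2: 10>9, skip
j=3: -1≤9, i=2, swap(2,3) ⇒ [8,-2,-1,10,3,1,2,4,12,9]
j=4: 3≤9, i=3, swap(3,4) ⇒ [8,-2,-1,3,10,1,2,4,12,9]
j=5: 1≤9, i=4, swap(4,5) ⇒ [8,-2,-1,3,1,10,2,4,12,9]
j=6: 2≤9, i=5, swap(5,6) ⇒ [8,-2,-1,3,1,2,10,4,12,9]
j=7: 4≤9, i=6, swap(6,7) ⇒ [8,-2,-1,3,1,2,4,10,12,9]
(after j=7) nums = [8,-2,-1,3,1,2,4,10,12,9]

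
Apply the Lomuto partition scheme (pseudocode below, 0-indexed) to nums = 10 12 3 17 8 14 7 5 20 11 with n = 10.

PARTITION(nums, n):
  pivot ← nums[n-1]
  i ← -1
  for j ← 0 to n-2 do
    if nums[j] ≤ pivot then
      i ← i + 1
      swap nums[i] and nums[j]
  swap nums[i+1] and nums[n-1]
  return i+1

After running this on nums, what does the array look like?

10 3 8 7 5 11 17 12 20 14

pivot = nums[9] = 11; i = -1
j=0: nums[0]=10 ≤ 11 → i=0, swap nums[0],nums[0] (no change) → 10 12 3 17 8 14 7 5 20 11
j=1: nums[1]=12 > 11 → no swap
j=2: nums[2]=3 ≤ 11 → i=1, swap nums[1],nums[2] → 10 3 12 17 8 14 7 5 20 11
j=3: nums[3]=17 > 11 → no swap
j=4: nums[4]=8 ≤ 11 → i=2, swap nums[2],nums[4] → 10 3 8 17 12 14 7 5 20 11
j=5: nums[5]=14 > 11 → no swap
j=6: nums[6]=7 ≤ 11 → i=3, swap nums[3],nums[6] → 10 3 8 7 12 14 17 5 20 11
j=7: nums[7]=5 ≤ 11 → i=4, swap nums[4],nums[7] → 10 3 8 7 5 14 17 12 20 11
j=8: nums[8]=20 > 11 → no swap
final swap nums[5],nums[9] → 10 3 8 7 5 11 17 12 20 14; return 5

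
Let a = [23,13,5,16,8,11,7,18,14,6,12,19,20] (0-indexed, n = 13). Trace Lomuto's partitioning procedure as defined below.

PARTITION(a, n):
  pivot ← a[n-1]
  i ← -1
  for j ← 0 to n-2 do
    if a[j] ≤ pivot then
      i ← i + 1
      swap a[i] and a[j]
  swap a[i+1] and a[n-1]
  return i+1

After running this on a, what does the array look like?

[13,5,16,8,11,7,18,14,6,12,19,20,23]

pivot=20, i=-1
j=0: 23>20, skip
j=1: 13≤20, i=0, swap(0,1) ⇒ [13,23,5,16,8,11,7,18,14,6,12,19,20]
j=2: 5≤20, i=1, swap(1,2) ⇒ [13,5,23,16,8,11,7,18,14,6,12,19,20]
j=3: 16≤20, i=2, swap(2,3) ⇒ [13,5,16,23,8,11,7,18,14,6,12,19,20]
j=4: 8≤20, i=3, swap(3,4) ⇒ [13,5,16,8,23,11,7,18,14,6,12,19,20]
j=5: 11≤20, i=4, swap(4,5) ⇒ [13,5,16,8,11,23,7,18,14,6,12,19,20]
j=6: 7≤20, i=5, swap(5,6) ⇒ [13,5,16,8,11,7,23,18,14,6,12,19,20]
j=7: 18≤20, i=6, swap(6,7) ⇒ [13,5,16,8,11,7,18,23,14,6,12,19,20]
j=8: 14≤20, i=7, swap(7,8) ⇒ [13,5,16,8,11,7,18,14,23,6,12,19,20]
j=9: 6≤20, i=8, swap(8,9) ⇒ [13,5,16,8,11,7,18,14,6,23,12,19,20]
j=10: 12≤20, i=9, swap(9,10) ⇒ [13,5,16,8,11,7,18,14,6,12,23,19,20]
j=11: 19≤20, i=10, swap(10,11) ⇒ [13,5,16,8,11,7,18,14,6,12,19,23,20]
swap(11,12) ⇒ [13,5,16,8,11,7,18,14,6,12,19,20,23]; return 11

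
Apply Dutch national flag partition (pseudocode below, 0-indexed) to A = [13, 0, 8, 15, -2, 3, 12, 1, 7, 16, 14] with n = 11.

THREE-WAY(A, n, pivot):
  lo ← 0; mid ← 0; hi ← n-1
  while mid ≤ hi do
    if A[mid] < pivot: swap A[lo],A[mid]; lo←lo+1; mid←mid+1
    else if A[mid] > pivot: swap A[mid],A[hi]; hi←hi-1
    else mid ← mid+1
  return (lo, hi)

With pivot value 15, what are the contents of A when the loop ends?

[13, 0, 8, -2, 3, 12, 1, 7, 14, 15, 16]

pivot = 15; lo=0, mid=0, hi=10
A[mid]=13<15: swap A[0],A[0]; lo=1,mid=1 → [13, 0, 8, 15, -2, 3, 12, 1, 7, 16, 14]
A[mid]=0<15: swap A[1],A[1]; lo=2,mid=2 → [13, 0, 8, 15, -2, 3, 12, 1, 7, 16, 14]
A[mid]=8<15: swap A[2],A[2]; lo=3,mid=3 → [13, 0, 8, 15, -2, 3, 12, 1, 7, 16, 14]
A[mid]=15=15: mid=4
A[mid]=-2<15: swap A[3],A[4]; lo=4,mid=5 → [13, 0, 8, -2, 15, 3, 12, 1, 7, 16, 14]
A[mid]=3<15: swap A[4],A[5]; lo=5,mid=6 → [13, 0, 8, -2, 3, 15, 12, 1, 7, 16, 14]
A[mid]=12<15: swap A[5],A[6]; lo=6,mid=7 → [13, 0, 8, -2, 3, 12, 15, 1, 7, 16, 14]
A[mid]=1<15: swap A[6],A[7]; lo=7,mid=8 → [13, 0, 8, -2, 3, 12, 1, 15, 7, 16, 14]
A[mid]=7<15: swap A[7],A[8]; lo=8,mid=9 → [13, 0, 8, -2, 3, 12, 1, 7, 15, 16, 14]
A[mid]=16>15: swap A[9],A[10]; hi=9 → [13, 0, 8, -2, 3, 12, 1, 7, 15, 14, 16]
A[mid]=14<15: swap A[8],A[9]; lo=9,mid=10 → [13, 0, 8, -2, 3, 12, 1, 7, 14, 15, 16]
end: lo=9, hi=9; A = [13, 0, 8, -2, 3, 12, 1, 7, 14, 15, 16]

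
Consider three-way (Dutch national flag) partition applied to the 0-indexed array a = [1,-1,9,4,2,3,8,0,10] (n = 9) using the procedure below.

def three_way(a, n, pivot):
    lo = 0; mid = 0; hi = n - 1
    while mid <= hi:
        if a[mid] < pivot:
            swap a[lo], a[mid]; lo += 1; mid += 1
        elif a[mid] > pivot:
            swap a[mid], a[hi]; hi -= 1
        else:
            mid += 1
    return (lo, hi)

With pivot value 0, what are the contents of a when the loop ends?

[-1,0,4,2,3,8,9,10,1]

pivot = 0; lo=0, mid=0, hi=8
a[mid]=1>0: swap a[0],a[8]; hi=7 → [10,-1,9,4,2,3,8,0,1]
a[mid]=10>0: swap a[0],a[7]; hi=6 → [0,-1,9,4,2,3,8,10,1]
a[mid]=0=0: mid=1
a[mid]=-1<0: swap a[0],a[1]; lo=1,mid=2 → [-1,0,9,4,2,3,8,10,1]
a[mid]=9>0: swap a[2],a[6]; hi=5 → [-1,0,8,4,2,3,9,10,1]
a[mid]=8>0: swap a[2],a[5]; hi=4 → [-1,0,3,4,2,8,9,10,1]
a[mid]=3>0: swap a[2],a[4]; hi=3 → [-1,0,2,4,3,8,9,10,1]
a[mid]=2>0: swap a[2],a[3]; hi=2 → [-1,0,4,2,3,8,9,10,1]
a[mid]=4>0: swap a[2],a[2]; hi=1 → [-1,0,4,2,3,8,9,10,1]
end: lo=1, hi=1; a = [-1,0,4,2,3,8,9,10,1]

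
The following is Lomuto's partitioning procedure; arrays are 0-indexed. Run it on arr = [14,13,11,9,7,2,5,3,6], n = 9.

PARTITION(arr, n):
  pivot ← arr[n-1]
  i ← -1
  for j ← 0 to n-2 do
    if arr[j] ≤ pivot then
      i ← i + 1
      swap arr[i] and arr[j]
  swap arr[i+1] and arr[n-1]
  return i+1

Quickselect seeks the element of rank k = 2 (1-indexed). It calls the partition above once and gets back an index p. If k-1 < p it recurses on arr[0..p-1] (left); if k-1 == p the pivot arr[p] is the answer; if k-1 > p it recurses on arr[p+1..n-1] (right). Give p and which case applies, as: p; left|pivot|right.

3; left

pivot=6, i=-1
j=0: 14>6, skip
j=1: 13>6, skip
j=2: 11>6, skip
j=3: 9>6, skip
j=4: 7>6, skip
j=5: 2≤6, i=0, swap(0,5) ⇒ [2,13,11,9,7,14,5,3,6]
j=6: 5≤6, i=1, swap(1,6) ⇒ [2,5,11,9,7,14,13,3,6]
j=7: 3≤6, i=2, swap(2,7) ⇒ [2,5,3,9,7,14,13,11,6]
swap(3,8) ⇒ [2,5,3,6,7,14,13,11,9]; return 3
p = 3; k-1 = 1 < 3 ⇒ left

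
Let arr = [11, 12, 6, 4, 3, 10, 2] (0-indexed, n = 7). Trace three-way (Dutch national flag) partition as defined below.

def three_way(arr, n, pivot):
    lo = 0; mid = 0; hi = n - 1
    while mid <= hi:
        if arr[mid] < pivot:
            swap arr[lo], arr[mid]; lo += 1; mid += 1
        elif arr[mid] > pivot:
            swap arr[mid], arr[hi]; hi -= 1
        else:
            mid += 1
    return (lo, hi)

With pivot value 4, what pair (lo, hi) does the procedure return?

(2, 2)

lo=0 mid=0 hi=6
11>4: swap(0,6), hi=5 ⇒ [2, 12, 6, 4, 3, 10, 11]
2<4: swap(0,0), lo=1 mid=1 ⇒ [2, 12, 6, 4, 3, 10, 11]
12>4: swap(1,5), hi=4 ⇒ [2, 10, 6, 4, 3, 12, 11]
10>4: swap(1,4), hi=3 ⇒ [2, 3, 6, 4, 10, 12, 11]
3<4: swap(1,1), lo=2 mid=2 ⇒ [2, 3, 6, 4, 10, 12, 11]
6>4: swap(2,3), hi=2 ⇒ [2, 3, 4, 6, 10, 12, 11]
4=4: mid=3
done. lo=2 hi=2; arr=[2, 3, 4, 6, 10, 12, 11]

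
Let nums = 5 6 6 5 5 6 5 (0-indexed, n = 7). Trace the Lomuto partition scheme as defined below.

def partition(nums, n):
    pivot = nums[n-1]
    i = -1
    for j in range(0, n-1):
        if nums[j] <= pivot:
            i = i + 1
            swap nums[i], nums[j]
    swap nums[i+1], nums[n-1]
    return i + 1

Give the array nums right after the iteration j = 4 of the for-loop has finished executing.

pivot = nums[6] = 5; i = -1
j=0: nums[0]=5 ≤ 5 → i=0, swap nums[0],nums[0] (no change) → 5 6 6 5 5 6 5
j=1: nums[1]=6 > 5 → no swap
j=2: nums[2]=6 > 5 → no swap
j=3: nums[3]=5 ≤ 5 → i=1, swap nums[1],nums[3] → 5 5 6 6 5 6 5
j=4: nums[4]=5 ≤ 5 → i=2, swap nums[2],nums[4] → 5 5 5 6 6 6 5
(after j=4) nums = 5 5 5 6 6 6 5

5 5 5 6 6 6 5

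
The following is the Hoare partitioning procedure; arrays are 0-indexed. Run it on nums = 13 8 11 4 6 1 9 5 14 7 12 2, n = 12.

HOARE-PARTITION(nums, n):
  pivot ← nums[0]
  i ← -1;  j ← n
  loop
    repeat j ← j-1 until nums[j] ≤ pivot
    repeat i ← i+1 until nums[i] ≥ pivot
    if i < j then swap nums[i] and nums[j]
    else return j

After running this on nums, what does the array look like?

2 8 11 4 6 1 9 5 12 7 14 13

pivot = nums[0] = 13; i = -1, j = 12
j→11 (nums[11]=2≤13), i→0 (nums[0]=13≥13); i<j, swap → 2 8 11 4 6 1 9 5 14 7 12 13
j→10 (nums[10]=12≤13), i→8 (nums[8]=14≥13); i<j, swap → 2 8 11 4 6 1 9 5 12 7 14 13
j→9, i→10; i≥j, return j=9. nums = 2 8 11 4 6 1 9 5 12 7 14 13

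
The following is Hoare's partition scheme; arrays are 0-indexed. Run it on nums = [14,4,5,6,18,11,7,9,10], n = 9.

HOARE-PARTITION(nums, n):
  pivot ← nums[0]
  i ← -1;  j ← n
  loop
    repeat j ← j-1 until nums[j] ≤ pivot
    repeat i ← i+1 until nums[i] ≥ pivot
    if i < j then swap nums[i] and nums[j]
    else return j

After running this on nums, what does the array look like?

pivot = nums[0] = 14; i = -1, j = 9
j→8 (nums[8]=10≤14), i→0 (nums[0]=14≥14); i<j, swap → [10,4,5,6,18,11,7,9,14]
j→7 (nums[7]=9≤14), i→4 (nums[4]=18≥14); i<j, swap → [10,4,5,6,9,11,7,18,14]
j→6, i→7; i≥j, return j=6. nums = [10,4,5,6,9,11,7,18,14]

[10,4,5,6,9,11,7,18,14]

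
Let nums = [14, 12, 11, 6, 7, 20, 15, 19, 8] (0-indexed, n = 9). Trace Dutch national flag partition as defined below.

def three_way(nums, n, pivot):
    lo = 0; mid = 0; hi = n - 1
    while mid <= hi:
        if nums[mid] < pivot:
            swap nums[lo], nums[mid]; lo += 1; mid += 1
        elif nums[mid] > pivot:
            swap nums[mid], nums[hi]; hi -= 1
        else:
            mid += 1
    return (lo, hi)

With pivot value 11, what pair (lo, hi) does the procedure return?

pivot = 11; lo=0, mid=0, hi=8
nums[mid]=14>11: swap nums[0],nums[8]; hi=7 → [8, 12, 11, 6, 7, 20, 15, 19, 14]
nums[mid]=8<11: swap nums[0],nums[0]; lo=1,mid=1 → [8, 12, 11, 6, 7, 20, 15, 19, 14]
nums[mid]=12>11: swap nums[1],nums[7]; hi=6 → [8, 19, 11, 6, 7, 20, 15, 12, 14]
nums[mid]=19>11: swap nums[1],nums[6]; hi=5 → [8, 15, 11, 6, 7, 20, 19, 12, 14]
nums[mid]=15>11: swap nums[1],nums[5]; hi=4 → [8, 20, 11, 6, 7, 15, 19, 12, 14]
nums[mid]=20>11: swap nums[1],nums[4]; hi=3 → [8, 7, 11, 6, 20, 15, 19, 12, 14]
nums[mid]=7<11: swap nums[1],nums[1]; lo=2,mid=2 → [8, 7, 11, 6, 20, 15, 19, 12, 14]
nums[mid]=11=11: mid=3
nums[mid]=6<11: swap nums[2],nums[3]; lo=3,mid=4 → [8, 7, 6, 11, 20, 15, 19, 12, 14]
end: lo=3, hi=3; nums = [8, 7, 6, 11, 20, 15, 19, 12, 14]

(3, 3)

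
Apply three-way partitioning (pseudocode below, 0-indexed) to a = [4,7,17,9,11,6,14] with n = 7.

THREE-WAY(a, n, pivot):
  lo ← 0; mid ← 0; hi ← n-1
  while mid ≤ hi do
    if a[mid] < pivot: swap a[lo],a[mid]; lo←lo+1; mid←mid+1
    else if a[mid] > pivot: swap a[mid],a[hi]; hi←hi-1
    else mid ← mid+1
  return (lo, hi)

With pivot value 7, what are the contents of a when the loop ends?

lo=0 mid=0 hi=6
4<7: swap(0,0), lo=1 mid=1 ⇒ [4,7,17,9,11,6,14]
7=7: mid=2
17>7: swap(2,6), hi=5 ⇒ [4,7,14,9,11,6,17]
14>7: swap(2,5), hi=4 ⇒ [4,7,6,9,11,14,17]
6<7: swap(1,2), lo=2 mid=3 ⇒ [4,6,7,9,11,14,17]
9>7: swap(3,4), hi=3 ⇒ [4,6,7,11,9,14,17]
11>7: swap(3,3), hi=2 ⇒ [4,6,7,11,9,14,17]
done. lo=2 hi=2; a=[4,6,7,11,9,14,17]

[4,6,7,11,9,14,17]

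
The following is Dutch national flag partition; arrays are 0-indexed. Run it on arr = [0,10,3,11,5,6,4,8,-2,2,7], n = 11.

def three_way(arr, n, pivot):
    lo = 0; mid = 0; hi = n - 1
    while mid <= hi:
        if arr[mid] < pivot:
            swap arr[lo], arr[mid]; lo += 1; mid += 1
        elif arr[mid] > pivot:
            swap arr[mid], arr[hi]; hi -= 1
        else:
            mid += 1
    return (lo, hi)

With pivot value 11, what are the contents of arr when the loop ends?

lo=0 mid=0 hi=10
0<11: swap(0,0), lo=1 mid=1 ⇒ [0,10,3,11,5,6,4,8,-2,2,7]
10<11: swap(1,1), lo=2 mid=2 ⇒ [0,10,3,11,5,6,4,8,-2,2,7]
3<11: swap(2,2), lo=3 mid=3 ⇒ [0,10,3,11,5,6,4,8,-2,2,7]
11=11: mid=4
5<11: swap(3,4), lo=4 mid=5 ⇒ [0,10,3,5,11,6,4,8,-2,2,7]
6<11: swap(4,5), lo=5 mid=6 ⇒ [0,10,3,5,6,11,4,8,-2,2,7]
4<11: swap(5,6), lo=6 mid=7 ⇒ [0,10,3,5,6,4,11,8,-2,2,7]
8<11: swap(6,7), lo=7 mid=8 ⇒ [0,10,3,5,6,4,8,11,-2,2,7]
-2<11: swap(7,8), lo=8 mid=9 ⇒ [0,10,3,5,6,4,8,-2,11,2,7]
2<11: swap(8,9), lo=9 mid=10 ⇒ [0,10,3,5,6,4,8,-2,2,11,7]
7<11: swap(9,10), lo=10 mid=11 ⇒ [0,10,3,5,6,4,8,-2,2,7,11]
done. lo=10 hi=10; arr=[0,10,3,5,6,4,8,-2,2,7,11]

[0,10,3,5,6,4,8,-2,2,7,11]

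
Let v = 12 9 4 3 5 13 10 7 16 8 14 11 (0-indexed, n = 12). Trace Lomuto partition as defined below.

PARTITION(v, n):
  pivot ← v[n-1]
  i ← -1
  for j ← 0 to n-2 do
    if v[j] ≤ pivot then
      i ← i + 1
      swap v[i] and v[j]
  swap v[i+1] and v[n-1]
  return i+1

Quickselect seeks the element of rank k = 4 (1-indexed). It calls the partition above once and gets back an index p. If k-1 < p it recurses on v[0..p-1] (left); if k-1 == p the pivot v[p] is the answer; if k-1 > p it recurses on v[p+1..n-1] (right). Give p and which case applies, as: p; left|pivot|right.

pivot=11, i=-1
j=0: 12>11, skip
j=1: 9≤11, i=0, swap(0,1) ⇒ 9 12 4 3 5 13 10 7 16 8 14 11
j=2: 4≤11, i=1, swap(1,2) ⇒ 9 4 12 3 5 13 10 7 16 8 14 11
j=3: 3≤11, i=2, swap(2,3) ⇒ 9 4 3 12 5 13 10 7 16 8 14 11
j=4: 5≤11, i=3, swap(3,4) ⇒ 9 4 3 5 12 13 10 7 16 8 14 11
j=5: 13>11, skip
j=6: 10≤11, i=4, swap(4,6) ⇒ 9 4 3 5 10 13 12 7 16 8 14 11
j=7: 7≤11, i=5, swap(5,7) ⇒ 9 4 3 5 10 7 12 13 16 8 14 11
j=8: 16>11, skip
j=9: 8≤11, i=6, swap(6,9) ⇒ 9 4 3 5 10 7 8 13 16 12 14 11
j=10: 14>11, skip
swap(7,11) ⇒ 9 4 3 5 10 7 8 11 16 12 14 13; return 7
p = 7; k-1 = 3 < 7 ⇒ left

7; left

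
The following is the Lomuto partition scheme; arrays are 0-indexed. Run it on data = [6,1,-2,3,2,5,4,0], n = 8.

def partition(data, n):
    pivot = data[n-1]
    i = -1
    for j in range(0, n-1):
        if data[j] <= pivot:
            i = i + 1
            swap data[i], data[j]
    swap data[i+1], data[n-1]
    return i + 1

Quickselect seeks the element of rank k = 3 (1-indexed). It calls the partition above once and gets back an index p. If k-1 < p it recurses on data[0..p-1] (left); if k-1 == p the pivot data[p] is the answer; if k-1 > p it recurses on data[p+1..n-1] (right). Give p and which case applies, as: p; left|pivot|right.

1; right

pivot = data[7] = 0; i = -1
j=0: data[0]=6 > 0 → no swap
j=1: data[1]=1 > 0 → no swap
j=2: data[2]=-2 ≤ 0 → i=0, swap data[0],data[2] → [-2,1,6,3,2,5,4,0]
j=3: data[3]=3 > 0 → no swap
j=4: data[4]=2 > 0 → no swap
j=5: data[5]=5 > 0 → no swap
j=6: data[6]=4 > 0 → no swap
final swap data[1],data[7] → [-2,0,6,3,2,5,4,1]; return 1
p = 1; k-1 = 2 > 1 ⇒ right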